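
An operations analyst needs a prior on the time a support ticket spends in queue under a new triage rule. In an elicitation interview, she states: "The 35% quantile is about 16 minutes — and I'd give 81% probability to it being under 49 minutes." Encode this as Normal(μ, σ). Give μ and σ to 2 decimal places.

μ = 26.07, σ = 26.12

For Normal(μ,σ), the p-quantile is μ + z_p·σ. Here z_{0.35} = -0.3853, z_{0.81} = 0.8779.
So 16 = μ − 0.3853σ and 49 = μ + 0.8779σ.
Subtracting: σ = (49 − 16)/(0.8779 − (-0.3853)) = 26.12.
Then μ = 16 − (-0.3853)·26.12 = 26.07.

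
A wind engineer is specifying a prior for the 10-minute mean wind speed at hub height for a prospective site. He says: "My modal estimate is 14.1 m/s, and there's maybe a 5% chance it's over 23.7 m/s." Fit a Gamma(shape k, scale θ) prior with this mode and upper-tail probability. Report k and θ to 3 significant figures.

Gamma(k,θ) with k>1 has mode (k−1)θ, so θ = 14.1/(k−1).
Need P(X < 23.7) = 0.95 with θ tied to k this way. Start at k = 2, θ = 14.1: P(X<23.7) ≈ 0.501.
Too low — raise k to concentrate. Iterating converges to k ≈ 11.4.
Then θ = 14.1/(11.4−1) ≈ 1.36.

k ≈ 11.4, θ ≈ 1.36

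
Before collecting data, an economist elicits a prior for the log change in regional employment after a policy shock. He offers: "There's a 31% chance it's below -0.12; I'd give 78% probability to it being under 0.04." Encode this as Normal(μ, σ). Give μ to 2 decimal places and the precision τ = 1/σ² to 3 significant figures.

μ = -0.06, τ = 62.8

The p-quantile of Normal(μ,σ) is μ + z_p·σ, with z_{0.31} = -0.4959 and z_{0.78} = 0.7722.
Eliminate σ: μ = (z₂·x₁ − z₁·x₂)/(z₂ − z₁) = (0.7722·-0.12 − (-0.4959)·0.04)/1.268 = -0.06.
Then σ = (x₂ − x₁)/(z₂ − z₁) = (0.04 − -0.12)/1.268 = 0.13.
Precision τ = 1/σ² = 1/0.1262² = 62.8.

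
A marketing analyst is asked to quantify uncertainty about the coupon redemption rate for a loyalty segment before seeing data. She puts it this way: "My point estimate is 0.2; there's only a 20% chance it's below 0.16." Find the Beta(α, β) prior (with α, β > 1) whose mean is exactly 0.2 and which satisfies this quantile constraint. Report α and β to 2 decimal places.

α ≈ 14.61, β ≈ 58.42

With mean 0.2 fixed, write α = 0.2s, β = 0.8s where s = α+β.
Need P(θ < 0.16) = 0.2 under Beta(0.2s, 0.8s). Normal approximation: (q−m)/√(m(1−m)/s) ≈ z_{0.2} = -0.842, so s ≈ 0.2·0.8·(-0.842)²/(0.16−0.2)² = 70.8.
At s = 70.8: P(θ<0.16) ≈ 0.204. Adjusting to match 0.2 gives s ≈ 73.03.
So α = 0.2·73.03 ≈ 14.61, β = 0.8·73.03 ≈ 58.42.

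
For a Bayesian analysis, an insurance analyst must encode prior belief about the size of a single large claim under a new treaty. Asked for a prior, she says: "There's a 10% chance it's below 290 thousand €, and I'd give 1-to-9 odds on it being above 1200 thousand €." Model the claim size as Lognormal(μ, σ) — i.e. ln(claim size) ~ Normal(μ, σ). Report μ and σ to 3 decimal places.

If T ~ Lognormal(μ,σ) then ln T ~ Normal(μ,σ), so the p-quantile of ln T is μ + z_p·σ.
ln(290) = 5.67 and ln(1200) = 7.09; z_{0.1} = -1.282, z_{0.9} = 1.282.
σ = (7.09 − 5.67)/(1.282 − (-1.282)) = 0.554.
μ = 5.67 − (-1.282)·0.554 = 6.380.

μ ≈ 6.380, σ ≈ 0.554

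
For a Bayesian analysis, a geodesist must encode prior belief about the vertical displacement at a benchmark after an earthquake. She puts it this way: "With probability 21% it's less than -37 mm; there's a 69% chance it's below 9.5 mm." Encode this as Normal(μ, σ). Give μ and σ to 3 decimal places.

μ = -8.205, σ = 35.707

The p-quantile of Normal(μ,σ) is μ + z_p·σ, with z_{0.21} = -0.8064 and z_{0.69} = 0.4959.
Eliminate σ: μ = (z₂·x₁ − z₁·x₂)/(z₂ − z₁) = (0.4959·-37 − (-0.8064)·9.5)/1.302 = -8.205.
Then σ = (x₂ − x₁)/(z₂ − z₁) = (9.5 − -37)/1.302 = 35.707.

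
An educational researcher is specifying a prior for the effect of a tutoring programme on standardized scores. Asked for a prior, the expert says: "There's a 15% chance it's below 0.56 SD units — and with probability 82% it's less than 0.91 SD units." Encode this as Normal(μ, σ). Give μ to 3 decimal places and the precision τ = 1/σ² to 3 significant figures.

For Normal(μ,σ), the p-quantile is μ + z_p·σ. Here z_{0.15} = -1.036, z_{0.82} = 0.9154.
So 0.56 = μ − 1.036σ and 0.91 = μ + 0.9154σ.
Subtracting: σ = (0.91 − 0.56)/(0.9154 − (-1.036)) = 0.179.
Then μ = 0.56 − (-1.036)·0.179 = 0.746.
Precision τ = 1/σ² = 1/0.1793² = 31.1.

μ = 0.746, τ = 31.1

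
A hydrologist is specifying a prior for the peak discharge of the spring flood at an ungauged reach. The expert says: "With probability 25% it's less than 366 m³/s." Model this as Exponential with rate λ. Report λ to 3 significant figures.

λ ≈ 0.000786

P(T < 366.0) = 1 − e^(−λ·366.0) = 0.25, so λ = −ln(1−0.25)/366.0 = −ln(0.75)/366.0 = 0.000786.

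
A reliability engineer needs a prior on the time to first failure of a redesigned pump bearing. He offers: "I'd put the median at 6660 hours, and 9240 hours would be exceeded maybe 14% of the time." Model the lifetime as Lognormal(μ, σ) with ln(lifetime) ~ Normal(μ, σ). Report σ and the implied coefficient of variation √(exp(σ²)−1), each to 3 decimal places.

σ ≈ 0.303, CV ≈ 0.310

If T ~ Lognormal(μ,σ) then ln T ~ Normal(μ,σ), so the p-quantile of ln T is μ + z_p·σ.
ln(6660) = 8.804 and ln(9240) = 9.131; z_{0.5} = 0, z_{0.86} = 1.08.
σ = (9.131 − 8.804)/(1.08 − (0)) = 0.303.
μ = 8.804 − (0)·0.303 = 8.804.
CV = √(exp(σ²)−1) = √(exp(0.0919)−1) = 0.310.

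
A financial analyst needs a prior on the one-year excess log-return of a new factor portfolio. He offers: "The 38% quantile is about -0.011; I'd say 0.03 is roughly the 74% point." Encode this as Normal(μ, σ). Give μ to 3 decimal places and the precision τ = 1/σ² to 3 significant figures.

The p-quantile of Normal(μ,σ) is μ + z_p·σ, with z_{0.38} = -0.3055 and z_{0.74} = 0.6433.
Eliminate σ: μ = (z₂·x₁ − z₁·x₂)/(z₂ − z₁) = (0.6433·-0.011 − (-0.3055)·0.03)/0.9488 = 0.002.
Then σ = (x₂ − x₁)/(z₂ − z₁) = (0.03 − -0.011)/0.9488 = 0.043.
Precision τ = 1/σ² = 1/0.04321² = 536.

μ = 0.002, τ = 536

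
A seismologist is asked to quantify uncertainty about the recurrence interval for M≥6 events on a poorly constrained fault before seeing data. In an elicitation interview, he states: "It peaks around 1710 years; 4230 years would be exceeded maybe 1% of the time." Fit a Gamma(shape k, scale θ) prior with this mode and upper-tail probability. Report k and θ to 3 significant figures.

k ≈ 6.74, θ ≈ 298

Gamma(k,θ) with k>1 has mode (k−1)θ, so θ = 1710/(k−1).
Need P(X < 4230) = 0.99 with θ tied to k this way. Start at k = 2, θ = 1710: P(X<4230) ≈ 0.707.
Too low — raise k to concentrate. Iterating converges to k ≈ 6.74.
Then θ = 1710/(6.74−1) ≈ 298.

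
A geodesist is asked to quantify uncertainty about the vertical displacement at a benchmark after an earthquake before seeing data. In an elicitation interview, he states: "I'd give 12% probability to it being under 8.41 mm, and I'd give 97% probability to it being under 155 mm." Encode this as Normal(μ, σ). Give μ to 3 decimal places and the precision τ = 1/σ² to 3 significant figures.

μ = 64.776, τ = 0.000435

For Normal(μ,σ), the p-quantile is μ + z_p·σ. Here z_{0.12} = -1.175, z_{0.97} = 1.881.
So 8.41 = μ − 1.175σ and 155 = μ + 1.881σ.
Subtracting: σ = (155 − 8.41)/(1.881 − (-1.175)) = 47.971.
Then μ = 8.41 − (-1.175)·47.971 = 64.776.
Precision τ = 1/σ² = 1/47.97² = 0.000435.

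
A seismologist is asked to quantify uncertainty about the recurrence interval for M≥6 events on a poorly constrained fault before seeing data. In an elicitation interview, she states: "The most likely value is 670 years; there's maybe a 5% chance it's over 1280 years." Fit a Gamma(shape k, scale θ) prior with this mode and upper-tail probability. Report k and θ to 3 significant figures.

Gamma(k,θ) with k>1 has mode (k−1)θ, so θ = 670/(k−1).
Need P(X < 1280) = 0.95 with θ tied to k this way. Start at k = 2, θ = 670: P(X<1280) ≈ 0.569.
Too low — raise k to concentrate. Iterating converges to k ≈ 7.63.
Then θ = 670/(7.63−1) ≈ 101.

k ≈ 7.63, θ ≈ 101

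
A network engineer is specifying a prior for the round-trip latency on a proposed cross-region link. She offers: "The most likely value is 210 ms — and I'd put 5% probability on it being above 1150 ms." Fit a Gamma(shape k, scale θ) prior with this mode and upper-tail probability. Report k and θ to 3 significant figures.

Gamma(k,θ) with k>1 has mode (k−1)θ, so θ = 210/(k−1).
Need P(X < 1150) = 0.95 with θ tied to k this way. Start at k = 2, θ = 210: P(X<1150) ≈ 0.973.
Too high — lower k to spread out. Iterating converges to k ≈ 1.81.
Then θ = 210/(1.81−1) ≈ 260.

k ≈ 1.81, θ ≈ 260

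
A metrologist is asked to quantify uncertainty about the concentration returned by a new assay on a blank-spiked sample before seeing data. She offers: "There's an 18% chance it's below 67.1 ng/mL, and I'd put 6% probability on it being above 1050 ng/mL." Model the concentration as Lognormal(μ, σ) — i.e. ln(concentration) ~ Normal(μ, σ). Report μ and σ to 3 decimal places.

If T ~ Lognormal(μ,σ) then ln T ~ Normal(μ,σ), so the p-quantile of ln T is μ + z_p·σ.
ln(67.1) = 4.206 and ln(1050) = 6.957; z_{0.18} = -0.9154, z_{0.94} = 1.555.
σ = (6.957 − 4.206)/(1.555 − (-0.9154)) = 1.113.
μ = 4.206 − (-0.9154)·1.113 = 5.225.

μ ≈ 5.225, σ ≈ 1.113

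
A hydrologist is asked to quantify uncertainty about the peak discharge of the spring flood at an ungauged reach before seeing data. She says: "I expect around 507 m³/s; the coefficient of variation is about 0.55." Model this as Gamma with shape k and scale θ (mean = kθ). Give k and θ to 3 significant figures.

For Gamma(k, scale θ): mean = kθ, variance = kθ², so CV = 1/√k.
CV = 0.55, hence k = 1/CV² = 3.31.
Then θ = mean/k = 507/3.31 = 153.

k ≈ 3.31, θ ≈ 153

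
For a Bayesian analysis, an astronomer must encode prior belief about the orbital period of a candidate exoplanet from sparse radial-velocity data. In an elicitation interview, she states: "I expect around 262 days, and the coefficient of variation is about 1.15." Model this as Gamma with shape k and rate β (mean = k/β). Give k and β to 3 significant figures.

For Gamma(k, rate β): mean = k/β, variance = k/β², so CV = 1/√k.
CV = 1.15, hence k = 1/CV² = 0.756.
Then β = k/mean = 0.756/262 = 0.00289.

k ≈ 0.756, β ≈ 0.00289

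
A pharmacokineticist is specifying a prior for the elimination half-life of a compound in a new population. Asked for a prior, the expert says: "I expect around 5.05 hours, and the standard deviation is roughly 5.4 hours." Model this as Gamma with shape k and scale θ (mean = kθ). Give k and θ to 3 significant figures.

k ≈ 0.875, θ ≈ 5.77

For Gamma(k, scale θ): mean = kθ, variance = kθ², so CV = 1/√k.
CV = SD/mean = 5.4/5.05 = 1.069, hence k = 1/CV² = 0.875.
Then θ = mean/k = 5.05/0.875 = 5.77.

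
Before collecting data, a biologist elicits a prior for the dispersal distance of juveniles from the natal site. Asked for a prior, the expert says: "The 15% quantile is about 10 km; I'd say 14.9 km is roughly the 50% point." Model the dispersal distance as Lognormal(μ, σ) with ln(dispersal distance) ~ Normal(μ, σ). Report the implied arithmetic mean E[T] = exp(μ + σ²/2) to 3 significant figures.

If T ~ Lognormal(μ,σ) then ln T ~ Normal(μ,σ), so the p-quantile of ln T is μ + z_p·σ.
ln(10) = 2.303 and ln(14.9) = 2.701; z_{0.15} = -1.036, z_{0.5} = 0.
σ = (2.701 − 2.303)/(0 − (-1.036)) = 0.385.
μ = 2.303 − (-1.036)·0.385 = 2.701.
E[T] = exp(μ + σ²/2) = exp(2.701 + 0.0740) = 16 km.

E[T] ≈ 16 km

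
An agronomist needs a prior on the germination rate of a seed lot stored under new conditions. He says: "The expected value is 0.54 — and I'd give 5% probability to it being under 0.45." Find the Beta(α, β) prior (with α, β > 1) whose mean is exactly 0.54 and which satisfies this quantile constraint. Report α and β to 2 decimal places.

With mean 0.54 fixed, write α = 0.54s, β = 0.46s where s = α+β.
Need P(θ < 0.45) = 0.05 under Beta(0.54s, 0.46s). Normal approximation: (q−m)/√(m(1−m)/s) ≈ z_{0.05} = -1.64, so s ≈ 0.54·0.46·(-1.64)²/(0.45−0.54)² = 83.0.
At s = 83.0: P(θ<0.45) ≈ 0.050. Adjusting to match 0.05 gives s ≈ 83.13.
So α = 0.54·83.13 ≈ 44.89, β = 0.46·83.13 ≈ 38.24.

α ≈ 44.89, β ≈ 38.24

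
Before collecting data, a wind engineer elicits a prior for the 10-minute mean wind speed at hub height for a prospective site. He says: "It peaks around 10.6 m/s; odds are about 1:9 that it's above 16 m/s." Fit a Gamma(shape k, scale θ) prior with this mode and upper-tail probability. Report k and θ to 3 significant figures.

Gamma(k,θ) with k>1 has mode (k−1)θ, so θ = 10.6/(k−1).
Need P(X < 16) = 0.9 with θ tied to k this way. Start at k = 2, θ = 10.6: P(X<16) ≈ 0.445.
Too low — raise k to concentrate. Iterating converges to k ≈ 12.
Then θ = 10.6/(12−1) ≈ 0.965.

k ≈ 12, θ ≈ 0.965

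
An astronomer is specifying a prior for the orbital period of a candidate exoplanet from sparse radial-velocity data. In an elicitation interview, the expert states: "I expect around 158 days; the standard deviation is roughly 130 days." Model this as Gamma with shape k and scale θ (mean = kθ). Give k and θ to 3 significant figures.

For Gamma(k, scale θ): mean = kθ, variance = kθ², so CV = 1/√k.
CV = SD/mean = 130/158 = 0.8228, hence k = 1/CV² = 1.48.
Then θ = mean/k = 158/1.48 = 107.

k ≈ 1.48, θ ≈ 107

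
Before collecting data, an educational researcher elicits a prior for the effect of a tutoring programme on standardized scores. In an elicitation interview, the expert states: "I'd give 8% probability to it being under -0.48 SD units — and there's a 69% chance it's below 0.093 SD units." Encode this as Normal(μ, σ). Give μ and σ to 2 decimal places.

The p-quantile of Normal(μ,σ) is μ + z_p·σ, with z_{0.08} = -1.405 and z_{0.69} = 0.4959.
Eliminate σ: μ = (z₂·x₁ − z₁·x₂)/(z₂ − z₁) = (0.4959·-0.48 − (-1.405)·0.093)/1.901 = -0.06.
Then σ = (x₂ − x₁)/(z₂ − z₁) = (0.093 − -0.48)/1.901 = 0.30.

μ = -0.06, σ = 0.30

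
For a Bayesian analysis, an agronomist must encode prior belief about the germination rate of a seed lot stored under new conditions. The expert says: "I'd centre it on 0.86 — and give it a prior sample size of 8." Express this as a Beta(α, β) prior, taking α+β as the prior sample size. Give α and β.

α = 6.88, β = 1.12

Under the effective-sample-size interpretation, Beta(α, β) has prior mean α/(α+β) and prior sample size α+β.
So α+β = 8 and α/(α+β) = 0.86, giving α = 0.86·8 = 6.88 and β = 8 − 6.88 = 1.12.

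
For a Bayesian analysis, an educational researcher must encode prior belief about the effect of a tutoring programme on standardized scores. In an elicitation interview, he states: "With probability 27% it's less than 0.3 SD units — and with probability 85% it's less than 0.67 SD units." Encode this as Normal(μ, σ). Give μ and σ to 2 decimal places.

The p-quantile of Normal(μ,σ) is μ + z_p·σ, with z_{0.27} = -0.6128 and z_{0.85} = 1.036.
Eliminate σ: μ = (z₂·x₁ − z₁·x₂)/(z₂ − z₁) = (1.036·0.3 − (-0.6128)·0.67)/1.649 = 0.44.
Then σ = (x₂ − x₁)/(z₂ − z₁) = (0.67 − 0.3)/1.649 = 0.22.

μ = 0.44, σ = 0.22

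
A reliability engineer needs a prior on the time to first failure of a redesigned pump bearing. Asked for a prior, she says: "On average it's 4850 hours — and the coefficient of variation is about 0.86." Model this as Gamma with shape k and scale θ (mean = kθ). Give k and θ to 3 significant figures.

For Gamma(k, scale θ): mean = kθ, variance = kθ², so CV = 1/√k.
CV = 0.86, hence k = 1/CV² = 1.35.
Then θ = mean/k = 4850/1.35 = 3590.

k ≈ 1.35, θ ≈ 3590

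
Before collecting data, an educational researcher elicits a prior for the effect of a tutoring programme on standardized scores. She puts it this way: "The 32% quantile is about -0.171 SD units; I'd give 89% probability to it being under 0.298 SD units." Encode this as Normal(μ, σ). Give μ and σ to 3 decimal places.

μ = -0.042, σ = 0.277

For Normal(μ,σ), the p-quantile is μ + z_p·σ. Here z_{0.32} = -0.4677, z_{0.89} = 1.227.
So -0.171 = μ − 0.4677σ and 0.298 = μ + 1.227σ.
Subtracting: σ = (0.298 − -0.171)/(1.227 − (-0.4677)) = 0.277.
Then μ = -0.171 − (-0.4677)·0.277 = -0.042.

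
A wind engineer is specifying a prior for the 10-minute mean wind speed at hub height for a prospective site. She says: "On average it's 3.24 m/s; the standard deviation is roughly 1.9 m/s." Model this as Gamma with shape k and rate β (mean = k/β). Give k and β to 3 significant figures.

For Gamma(k, rate β): mean = k/β, variance = k/β², so CV = 1/√k.
CV = SD/mean = 1.9/3.24 = 0.5864, hence k = 1/CV² = 2.91.
Then β = k/mean = 2.91/3.24 = 0.898.

k ≈ 2.91, β ≈ 0.898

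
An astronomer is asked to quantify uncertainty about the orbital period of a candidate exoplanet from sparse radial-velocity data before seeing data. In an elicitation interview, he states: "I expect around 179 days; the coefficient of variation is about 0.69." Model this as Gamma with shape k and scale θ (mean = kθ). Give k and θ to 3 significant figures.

For Gamma(k, scale θ): mean = kθ, variance = kθ², so CV = 1/√k.
CV = 0.69, hence k = 1/CV² = 2.1.
Then θ = mean/k = 179/2.1 = 85.2.

k ≈ 2.1, θ ≈ 85.2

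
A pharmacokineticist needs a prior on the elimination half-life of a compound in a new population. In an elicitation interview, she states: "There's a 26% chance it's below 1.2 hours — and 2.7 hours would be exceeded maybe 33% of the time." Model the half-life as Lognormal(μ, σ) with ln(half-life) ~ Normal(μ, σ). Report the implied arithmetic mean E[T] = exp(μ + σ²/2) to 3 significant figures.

If T ~ Lognormal(μ,σ) then ln T ~ Normal(μ,σ), so the p-quantile of ln T is μ + z_p·σ.
ln(1.2) = 0.1823 and ln(2.7) = 0.9933; z_{0.26} = -0.6433, z_{0.67} = 0.4399.
σ = (0.9933 − 0.1823)/(0.4399 − (-0.6433)) = 0.749.
μ = 0.1823 − (-0.6433)·0.749 = 0.664.
E[T] = exp(μ + σ²/2) = exp(0.664 + 0.2802) = 2.57 hours.

E[T] ≈ 2.57 hours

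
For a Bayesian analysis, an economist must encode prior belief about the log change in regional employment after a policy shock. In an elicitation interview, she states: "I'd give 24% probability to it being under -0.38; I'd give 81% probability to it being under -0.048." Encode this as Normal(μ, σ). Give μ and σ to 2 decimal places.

μ = -0.23, σ = 0.21

The p-quantile of Normal(μ,σ) is μ + z_p·σ, with z_{0.24} = -0.7063 and z_{0.81} = 0.8779.
Eliminate σ: μ = (z₂·x₁ − z₁·x₂)/(z₂ − z₁) = (0.8779·-0.38 − (-0.7063)·-0.048)/1.584 = -0.23.
Then σ = (x₂ − x₁)/(z₂ − z₁) = (-0.048 − -0.38)/1.584 = 0.21.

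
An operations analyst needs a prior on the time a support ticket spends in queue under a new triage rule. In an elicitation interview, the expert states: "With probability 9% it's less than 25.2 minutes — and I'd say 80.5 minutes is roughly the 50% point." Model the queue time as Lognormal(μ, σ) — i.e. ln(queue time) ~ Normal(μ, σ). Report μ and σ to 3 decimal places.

If T ~ Lognormal(μ,σ) then ln T ~ Normal(μ,σ), so the p-quantile of ln T is μ + z_p·σ.
ln(25.2) = 3.227 and ln(80.5) = 4.388; z_{0.09} = -1.341, z_{0.5} = 0.
σ = (4.388 − 3.227)/(0 − (-1.341)) = 0.866.
μ = 3.227 − (-1.341)·0.866 = 4.388.

μ ≈ 4.388, σ ≈ 0.866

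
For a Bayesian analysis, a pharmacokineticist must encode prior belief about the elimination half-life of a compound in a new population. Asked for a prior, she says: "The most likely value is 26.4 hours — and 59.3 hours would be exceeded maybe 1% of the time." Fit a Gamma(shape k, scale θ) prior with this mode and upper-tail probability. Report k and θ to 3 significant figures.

Gamma(k,θ) with k>1 has mode (k−1)θ, so θ = 26.4/(k−1).
Need P(X < 59.3) = 0.99 with θ tied to k this way. Start at k = 2, θ = 26.4: P(X<59.3) ≈ 0.657.
Too low — raise k to concentrate. Iterating converges to k ≈ 8.33.
Then θ = 26.4/(8.33−1) ≈ 3.6.

k ≈ 8.33, θ ≈ 3.6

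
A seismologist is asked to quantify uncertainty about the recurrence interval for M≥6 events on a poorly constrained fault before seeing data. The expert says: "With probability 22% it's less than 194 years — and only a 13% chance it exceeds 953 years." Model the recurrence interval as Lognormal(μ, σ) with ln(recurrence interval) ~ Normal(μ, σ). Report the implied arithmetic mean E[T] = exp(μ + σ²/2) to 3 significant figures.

E[T] ≈ 527 years

If T ~ Lognormal(μ,σ) then ln T ~ Normal(μ,σ), so the p-quantile of ln T is μ + z_p·σ.
ln(194) = 5.268 and ln(953) = 6.86; z_{0.22} = -0.7722, z_{0.87} = 1.126.
σ = (6.86 − 5.268)/(1.126 − (-0.7722)) = 0.838.
μ = 5.268 − (-0.7722)·0.838 = 5.915.
E[T] = exp(μ + σ²/2) = exp(5.915 + 0.3515) = 527 years.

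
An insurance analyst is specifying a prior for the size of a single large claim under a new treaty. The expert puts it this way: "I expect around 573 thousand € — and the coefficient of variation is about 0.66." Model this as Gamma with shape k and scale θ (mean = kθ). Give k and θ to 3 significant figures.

For Gamma(k, scale θ): mean = kθ, variance = kθ², so CV = 1/√k.
CV = 0.66, hence k = 1/CV² = 2.3.
Then θ = mean/k = 573/2.3 = 250.

k ≈ 2.3, θ ≈ 250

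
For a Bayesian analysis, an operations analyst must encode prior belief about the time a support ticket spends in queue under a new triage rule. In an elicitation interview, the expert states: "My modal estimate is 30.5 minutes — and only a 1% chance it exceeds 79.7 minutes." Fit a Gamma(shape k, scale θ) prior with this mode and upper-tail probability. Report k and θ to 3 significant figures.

Gamma(k,θ) with k>1 has mode (k−1)θ, so θ = 30.5/(k−1).
Need P(X < 79.7) = 0.99 with θ tied to k this way. Start at k = 2, θ = 30.5: P(X<79.7) ≈ 0.735.
Too low — raise k to concentrate. Iterating converges to k ≈ 6.04.
Then θ = 30.5/(6.04−1) ≈ 6.05.

k ≈ 6.04, θ ≈ 6.05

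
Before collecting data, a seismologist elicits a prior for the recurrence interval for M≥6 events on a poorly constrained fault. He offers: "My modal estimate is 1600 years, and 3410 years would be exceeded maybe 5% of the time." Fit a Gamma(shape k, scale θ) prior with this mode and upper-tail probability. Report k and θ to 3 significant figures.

k ≈ 5.82, θ ≈ 332

Gamma(k,θ) with k>1 has mode (k−1)θ, so θ = 1600/(k−1).
Need P(X < 3410) = 0.95 with θ tied to k this way. Start at k = 2, θ = 1600: P(X<3410) ≈ 0.628.
Too low — raise k to concentrate. Iterating converges to k ≈ 5.82.
Then θ = 1600/(5.82−1) ≈ 332.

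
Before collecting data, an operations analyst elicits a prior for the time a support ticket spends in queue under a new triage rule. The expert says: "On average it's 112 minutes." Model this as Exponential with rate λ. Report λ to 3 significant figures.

Exponential mean = 1/λ, so λ = 1/112.0 = 0.00893.

λ ≈ 0.00893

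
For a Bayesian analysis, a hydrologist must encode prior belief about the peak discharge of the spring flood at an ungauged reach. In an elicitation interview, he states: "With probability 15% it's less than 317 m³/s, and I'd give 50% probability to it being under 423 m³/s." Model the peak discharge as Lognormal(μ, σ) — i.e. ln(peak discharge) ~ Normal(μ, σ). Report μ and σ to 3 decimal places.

If T ~ Lognormal(μ,σ) then ln T ~ Normal(μ,σ), so the p-quantile of ln T is μ + z_p·σ.
ln(317) = 5.759 and ln(423) = 6.047; z_{0.15} = -1.036, z_{0.5} = 0.
σ = (6.047 − 5.759)/(0 − (-1.036)) = 0.278.
μ = 5.759 − (-1.036)·0.278 = 6.047.

μ ≈ 6.047, σ ≈ 0.278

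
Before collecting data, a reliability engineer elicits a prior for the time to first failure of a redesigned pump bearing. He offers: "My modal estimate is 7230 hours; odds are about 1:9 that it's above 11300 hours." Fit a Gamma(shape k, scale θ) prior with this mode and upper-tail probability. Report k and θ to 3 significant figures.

Gamma(k,θ) with k>1 has mode (k−1)θ, so θ = 7230/(k−1).
Need P(X < 11300) = 0.9 with θ tied to k this way. Start at k = 2, θ = 7230: P(X<11300) ≈ 0.463.
Too low — raise k to concentrate. Iterating converges to k ≈ 10.4.
Then θ = 7230/(10.4−1) ≈ 770.

k ≈ 10.4, θ ≈ 770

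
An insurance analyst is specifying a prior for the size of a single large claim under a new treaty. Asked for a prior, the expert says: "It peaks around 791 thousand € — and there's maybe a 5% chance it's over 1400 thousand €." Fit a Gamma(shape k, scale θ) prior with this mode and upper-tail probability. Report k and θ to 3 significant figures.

k ≈ 9.56, θ ≈ 92.5

Gamma(k,θ) with k>1 has mode (k−1)θ, so θ = 791/(k−1).
Need P(X < 1400) = 0.95 with θ tied to k this way. Start at k = 2, θ = 791: P(X<1400) ≈ 0.528.
Too low — raise k to concentrate. Iterating converges to k ≈ 9.56.
Then θ = 791/(9.56−1) ≈ 92.5.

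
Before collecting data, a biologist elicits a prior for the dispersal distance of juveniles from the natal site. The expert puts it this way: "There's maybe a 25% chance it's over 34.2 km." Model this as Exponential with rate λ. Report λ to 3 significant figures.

P(T > 34.2) = e^(−λ·34.2) = 0.25, so λ = −ln(0.25)/34.2 = 0.0405.

λ ≈ 0.0405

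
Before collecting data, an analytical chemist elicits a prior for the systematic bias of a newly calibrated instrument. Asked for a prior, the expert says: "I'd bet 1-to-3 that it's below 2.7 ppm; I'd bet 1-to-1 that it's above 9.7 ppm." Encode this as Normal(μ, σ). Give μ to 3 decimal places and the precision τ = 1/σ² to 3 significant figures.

The p-quantile of Normal(μ,σ) is μ + z_p·σ, with z_{0.25} = -0.6745 and z_{0.5} = 0.
Eliminate σ: μ = (z₂·x₁ − z₁·x₂)/(z₂ − z₁) = (0·2.7 − (-0.6745)·9.7)/0.6745 = 9.700.
Then σ = (x₂ − x₁)/(z₂ − z₁) = (9.7 − 2.7)/0.6745 = 10.378.
Precision τ = 1/σ² = 1/10.38² = 0.00928.

μ = 9.700, τ = 0.00928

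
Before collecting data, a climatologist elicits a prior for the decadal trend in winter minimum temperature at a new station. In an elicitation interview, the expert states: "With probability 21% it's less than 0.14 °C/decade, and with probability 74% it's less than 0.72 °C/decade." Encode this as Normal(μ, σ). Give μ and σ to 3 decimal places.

For Normal(μ,σ), the p-quantile is μ + z_p·σ. Here z_{0.21} = -0.8064, z_{0.74} = 0.6433.
So 0.14 = μ − 0.8064σ and 0.72 = μ + 0.6433σ.
Subtracting: σ = (0.72 − 0.14)/(0.6433 − (-0.8064)) = 0.400.
Then μ = 0.14 − (-0.8064)·0.400 = 0.463.

μ = 0.463, σ = 0.400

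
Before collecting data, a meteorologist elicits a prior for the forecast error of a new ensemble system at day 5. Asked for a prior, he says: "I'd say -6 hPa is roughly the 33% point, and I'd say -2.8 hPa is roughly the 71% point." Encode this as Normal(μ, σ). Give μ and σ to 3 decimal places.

μ = -4.583, σ = 3.222

For Normal(μ,σ), the p-quantile is μ + z_p·σ. Here z_{0.33} = -0.4399, z_{0.71} = 0.5534.
So -6 = μ − 0.4399σ and -2.8 = μ + 0.5534σ.
Subtracting: σ = (-2.8 − -6)/(0.5534 − (-0.4399)) = 3.222.
Then μ = -6 − (-0.4399)·3.222 = -4.583.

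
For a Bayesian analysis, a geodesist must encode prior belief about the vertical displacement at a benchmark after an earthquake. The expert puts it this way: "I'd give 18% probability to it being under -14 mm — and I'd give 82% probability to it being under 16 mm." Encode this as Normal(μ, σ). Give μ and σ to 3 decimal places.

μ = 1.000, σ = 16.387

The p-quantile of Normal(μ,σ) is μ + z_p·σ, with z_{0.18} = -0.9154 and z_{0.82} = 0.9154.
Eliminate σ: μ = (z₂·x₁ − z₁·x₂)/(z₂ − z₁) = (0.9154·-14 − (-0.9154)·16)/1.831 = 1.000.
Then σ = (x₂ − x₁)/(z₂ − z₁) = (16 − -14)/1.831 = 16.387.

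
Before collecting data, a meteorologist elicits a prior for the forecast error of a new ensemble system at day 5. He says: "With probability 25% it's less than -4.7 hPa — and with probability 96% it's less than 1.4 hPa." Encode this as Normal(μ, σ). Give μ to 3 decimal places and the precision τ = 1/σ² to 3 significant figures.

μ = -3.003, τ = 0.158

For Normal(μ,σ), the p-quantile is μ + z_p·σ. Here z_{0.25} = -0.6745, z_{0.96} = 1.751.
So -4.7 = μ − 0.6745σ and 1.4 = μ + 1.751σ.
Subtracting: σ = (1.4 − -4.7)/(1.751 − (-0.6745)) = 2.515.
Then μ = -4.7 − (-0.6745)·2.515 = -3.003.
Precision τ = 1/σ² = 1/2.515² = 0.158.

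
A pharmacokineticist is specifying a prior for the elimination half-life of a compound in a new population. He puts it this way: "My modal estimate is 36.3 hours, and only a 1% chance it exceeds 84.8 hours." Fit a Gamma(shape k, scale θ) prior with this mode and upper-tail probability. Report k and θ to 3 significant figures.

Gamma(k,θ) with k>1 has mode (k−1)θ, so θ = 36.3/(k−1).
Need P(X < 84.8) = 0.99 with θ tied to k this way. Start at k = 2, θ = 36.3: P(X<84.8) ≈ 0.677.
Too low — raise k to concentrate. Iterating converges to k ≈ 7.61.
Then θ = 36.3/(7.61−1) ≈ 5.49.

k ≈ 7.61, θ ≈ 5.49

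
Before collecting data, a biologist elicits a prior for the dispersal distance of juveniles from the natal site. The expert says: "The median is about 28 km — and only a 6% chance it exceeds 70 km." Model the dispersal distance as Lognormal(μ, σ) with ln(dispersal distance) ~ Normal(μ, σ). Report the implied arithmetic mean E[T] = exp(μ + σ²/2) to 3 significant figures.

E[T] ≈ 33.3 km

If T ~ Lognormal(μ,σ) then ln T ~ Normal(μ,σ), so the p-quantile of ln T is μ + z_p·σ.
ln(28) = 3.332 and ln(70) = 4.248; z_{0.5} = 0, z_{0.94} = 1.555.
σ = (4.248 − 3.332)/(1.555 − (0)) = 0.589.
μ = 3.332 − (0)·0.589 = 3.332.
E[T] = exp(μ + σ²/2) = exp(3.332 + 0.1737) = 33.3 km.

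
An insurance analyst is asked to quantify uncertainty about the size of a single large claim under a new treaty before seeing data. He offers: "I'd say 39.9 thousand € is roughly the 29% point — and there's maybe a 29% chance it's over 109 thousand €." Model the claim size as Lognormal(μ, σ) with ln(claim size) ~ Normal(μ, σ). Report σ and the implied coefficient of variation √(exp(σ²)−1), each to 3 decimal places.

σ ≈ 0.908, CV ≈ 1.132

If T ~ Lognormal(μ,σ) then ln T ~ Normal(μ,σ), so the p-quantile of ln T is μ + z_p·σ.
ln(39.9) = 3.686 and ln(109) = 4.691; z_{0.29} = -0.5534, z_{0.71} = 0.5534.
σ = (4.691 − 3.686)/(0.5534 − (-0.5534)) = 0.908.
μ = 3.686 − (-0.5534)·0.908 = 4.189.
CV = √(exp(σ²)−1) = √(exp(0.8245)−1) = 1.132.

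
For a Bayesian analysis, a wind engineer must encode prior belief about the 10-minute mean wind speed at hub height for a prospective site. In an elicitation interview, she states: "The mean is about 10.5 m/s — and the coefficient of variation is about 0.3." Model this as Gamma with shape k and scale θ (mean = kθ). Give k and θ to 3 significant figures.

For Gamma(k, scale θ): mean = kθ, variance = kθ², so CV = 1/√k.
CV = 0.3, hence k = 1/CV² = 11.1.
Then θ = mean/k = 10.5/11.1 = 0.945.

k ≈ 11.1, θ ≈ 0.945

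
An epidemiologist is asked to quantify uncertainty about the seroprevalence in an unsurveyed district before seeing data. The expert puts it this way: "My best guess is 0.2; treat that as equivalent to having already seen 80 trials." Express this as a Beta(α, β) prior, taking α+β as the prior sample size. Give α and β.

α = 16, β = 64

Under the effective-sample-size interpretation, Beta(α, β) has prior mean α/(α+β) and prior sample size α+β.
So α+β = 80 and α/(α+β) = 0.2, giving α = 0.2·80 = 16 and β = 80 − 16 = 64.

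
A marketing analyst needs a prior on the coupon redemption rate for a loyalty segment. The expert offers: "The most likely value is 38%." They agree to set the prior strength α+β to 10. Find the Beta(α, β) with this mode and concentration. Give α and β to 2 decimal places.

For α,β > 1 the Beta mode is (α−1)/(α+β−2). With α+β = 10, the mode is (α−1)/8.
Set (α−1)/8 = 0.38 → α = 1 + 0.38·8 = 4.04.
β = 10 − α = 5.96.

α = 4.04, β = 5.96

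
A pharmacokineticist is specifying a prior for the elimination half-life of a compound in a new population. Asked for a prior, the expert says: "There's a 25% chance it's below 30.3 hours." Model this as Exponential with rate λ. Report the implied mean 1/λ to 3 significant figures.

mean ≈ 105 hours

P(T < 30.3) = 1 − e^(−λ·30.3) = 0.25, so λ = −ln(1−0.25)/30.3 = −ln(0.75)/30.3 = 0.00949.
Mean = 1/λ = 105 hours.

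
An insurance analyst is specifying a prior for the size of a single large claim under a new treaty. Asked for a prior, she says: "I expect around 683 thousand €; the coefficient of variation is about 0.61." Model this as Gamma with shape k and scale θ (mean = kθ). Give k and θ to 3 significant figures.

k ≈ 2.69, θ ≈ 254

For Gamma(k, scale θ): mean = kθ, variance = kθ², so CV = 1/√k.
CV = 0.61, hence k = 1/CV² = 2.69.
Then θ = mean/k = 683/2.69 = 254.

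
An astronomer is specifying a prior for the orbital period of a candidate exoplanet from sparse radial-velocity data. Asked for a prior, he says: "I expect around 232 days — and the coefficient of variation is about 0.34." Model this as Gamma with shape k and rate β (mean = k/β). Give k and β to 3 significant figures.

k ≈ 8.65, β ≈ 0.0373

For Gamma(k, rate β): mean = k/β, variance = k/β², so CV = 1/√k.
CV = 0.34, hence k = 1/CV² = 8.65.
Then β = k/mean = 8.65/232 = 0.0373.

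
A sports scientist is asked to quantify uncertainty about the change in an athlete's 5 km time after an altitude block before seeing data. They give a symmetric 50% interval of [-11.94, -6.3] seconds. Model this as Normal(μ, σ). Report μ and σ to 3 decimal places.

μ = -9.120, σ = 4.181

A symmetric 50% interval runs μ ± z·σ with z = 0.6745.
Half-width = 2.82, so σ = 2.82/0.6745 = 4.181.
μ is the interval midpoint, -9.120.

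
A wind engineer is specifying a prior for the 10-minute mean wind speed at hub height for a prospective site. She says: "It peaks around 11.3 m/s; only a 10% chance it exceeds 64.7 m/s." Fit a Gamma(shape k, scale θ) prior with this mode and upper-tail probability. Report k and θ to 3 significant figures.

Gamma(k,θ) with k>1 has mode (k−1)θ, so θ = 11.3/(k−1).
Need P(X < 64.7) = 0.9 with θ tied to k this way. Start at k = 2, θ = 11.3: P(X<64.7) ≈ 0.978.
Too high — lower k to spread out. Iterating converges to k ≈ 1.56.
Then θ = 11.3/(1.56−1) ≈ 20.1.

k ≈ 1.56, θ ≈ 20.1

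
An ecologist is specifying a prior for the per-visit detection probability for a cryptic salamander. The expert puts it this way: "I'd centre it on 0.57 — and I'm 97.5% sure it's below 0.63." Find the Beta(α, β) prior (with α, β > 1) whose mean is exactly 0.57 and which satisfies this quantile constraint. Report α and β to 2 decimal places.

α ≈ 145.71, β ≈ 109.92

With mean 0.57 fixed, write α = 0.57s, β = 0.43s where s = α+β.
Need P(θ < 0.63) = 0.975 under Beta(0.57s, 0.43s). Normal approximation: (q−m)/√(m(1−m)/s) ≈ z_{0.975} = 1.96, so s ≈ 0.57·0.43·(1.96)²/(0.63−0.57)² = 261.5.
At s = 261.5: P(θ<0.63) ≈ 0.976. Adjusting to match 0.975 gives s ≈ 255.63.
So α = 0.57·255.63 ≈ 145.71, β = 0.43·255.63 ≈ 109.92.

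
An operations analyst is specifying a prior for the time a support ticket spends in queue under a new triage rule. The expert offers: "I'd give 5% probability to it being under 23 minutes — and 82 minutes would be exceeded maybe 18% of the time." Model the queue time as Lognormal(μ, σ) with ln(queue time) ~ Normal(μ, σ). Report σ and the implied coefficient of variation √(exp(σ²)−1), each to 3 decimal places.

If T ~ Lognormal(μ,σ) then ln T ~ Normal(μ,σ), so the p-quantile of ln T is μ + z_p·σ.
ln(23) = 3.135 and ln(82) = 4.407; z_{0.05} = -1.645, z_{0.82} = 0.9154.
σ = (4.407 − 3.135)/(0.9154 − (-1.645)) = 0.497.
μ = 3.135 − (-1.645)·0.497 = 3.952.
CV = √(exp(σ²)−1) = √(exp(0.2465)−1) = 0.529.

σ ≈ 0.497, CV ≈ 0.529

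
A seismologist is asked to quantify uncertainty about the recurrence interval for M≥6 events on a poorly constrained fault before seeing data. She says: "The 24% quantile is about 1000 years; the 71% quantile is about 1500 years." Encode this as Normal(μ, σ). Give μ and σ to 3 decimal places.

The p-quantile of Normal(μ,σ) is μ + z_p·σ, with z_{0.24} = -0.7063 and z_{0.71} = 0.5534.
Eliminate σ: μ = (z₂·x₁ − z₁·x₂)/(z₂ − z₁) = (0.5534·1000 − (-0.7063)·1500)/1.26 = 1280.348.
Then σ = (x₂ − x₁)/(z₂ − z₁) = (1500 − 1000)/1.26 = 396.924.

μ = 1280.348, σ = 396.924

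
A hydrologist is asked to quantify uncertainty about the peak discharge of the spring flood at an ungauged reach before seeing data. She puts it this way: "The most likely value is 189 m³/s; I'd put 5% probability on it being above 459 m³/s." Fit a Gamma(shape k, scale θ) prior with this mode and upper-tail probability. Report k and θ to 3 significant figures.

k ≈ 4.46, θ ≈ 54.6

Gamma(k,θ) with k>1 has mode (k−1)θ, so θ = 189/(k−1).
Need P(X < 459) = 0.95 with θ tied to k this way. Start at k = 2, θ = 189: P(X<459) ≈ 0.698.
Too low — raise k to concentrate. Iterating converges to k ≈ 4.46.
Then θ = 189/(4.46−1) ≈ 54.6.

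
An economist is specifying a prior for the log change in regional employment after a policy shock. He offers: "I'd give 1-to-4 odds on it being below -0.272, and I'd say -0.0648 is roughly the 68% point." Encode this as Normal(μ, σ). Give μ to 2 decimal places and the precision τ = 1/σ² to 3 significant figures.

For Normal(μ,σ), the p-quantile is μ + z_p·σ. Here z_{0.2} = -0.8416, z_{0.68} = 0.4677.
So -0.272 = μ − 0.8416σ and -0.0648 = μ + 0.4677σ.
Subtracting: σ = (-0.0648 − -0.272)/(0.4677 − (-0.8416)) = 0.16.
Then μ = -0.272 − (-0.8416)·0.16 = -0.14.
Precision τ = 1/σ² = 1/0.1583² = 39.9.

μ = -0.14, τ = 39.9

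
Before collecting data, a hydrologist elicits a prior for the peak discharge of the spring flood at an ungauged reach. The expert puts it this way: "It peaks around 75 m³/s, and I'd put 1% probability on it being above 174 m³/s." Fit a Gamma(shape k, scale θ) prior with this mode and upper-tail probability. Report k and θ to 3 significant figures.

k ≈ 7.73, θ ≈ 11.1

Gamma(k,θ) with k>1 has mode (k−1)θ, so θ = 75/(k−1).
Need P(X < 174) = 0.99 with θ tied to k this way. Start at k = 2, θ = 75: P(X<174) ≈ 0.674.
Too low — raise k to concentrate. Iterating converges to k ≈ 7.73.
Then θ = 75/(7.73−1) ≈ 11.1.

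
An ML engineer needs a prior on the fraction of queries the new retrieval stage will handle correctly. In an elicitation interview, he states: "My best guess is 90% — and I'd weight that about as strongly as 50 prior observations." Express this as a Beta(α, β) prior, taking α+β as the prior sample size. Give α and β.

α = 45, β = 5

Under the effective-sample-size interpretation, Beta(α, β) has prior mean α/(α+β) and prior sample size α+β.
So α+β = 50 and α/(α+β) = 0.9, giving α = 0.9·50 = 45 and β = 50 − 45 = 5.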